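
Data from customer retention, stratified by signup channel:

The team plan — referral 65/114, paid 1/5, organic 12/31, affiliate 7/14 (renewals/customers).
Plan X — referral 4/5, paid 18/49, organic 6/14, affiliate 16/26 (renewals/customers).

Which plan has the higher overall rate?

the team plan

Referral: the team plan 65/114 = 57.0%, Plan X 4/5 = 80.0% → Plan X
Paid: the team plan 1/5 = 20.0%, Plan X 18/49 = 36.7% → Plan X
Organic: the team plan 12/31 = 38.7%, Plan X 6/14 = 42.9% → Plan X
Affiliate: the team plan 7/14 = 50.0%, Plan X 16/26 = 61.5% → Plan X
Overall: the team plan 85/164 = 51.8%, Plan X 44/94 = 46.8% → the team plan
(Plan X wins every signup group but the team plan wins overall — Plan X's customers skew toward the low-rate paid group.)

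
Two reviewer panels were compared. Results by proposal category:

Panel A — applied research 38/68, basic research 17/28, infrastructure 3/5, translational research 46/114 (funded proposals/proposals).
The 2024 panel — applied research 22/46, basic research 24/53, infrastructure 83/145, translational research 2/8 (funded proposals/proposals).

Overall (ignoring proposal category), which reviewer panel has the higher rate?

the 2024 panel

Applied research: Panel A 38/68 = 55.9%, the 2024 panel 22/46 = 47.8% → Panel A
Basic research: Panel A 17/28 = 60.7%, the 2024 panel 24/53 = 45.3% → Panel A
Infrastructure: Panel A 3/5 = 60.0%, the 2024 panel 83/145 = 57.2% → Panel A
Translational research: Panel A 46/114 = 40.4%, the 2024 panel 2/8 = 25.0% → Panel A
Overall: Panel A 104/215 = 48.4%, the 2024 panel 131/252 = 52.0% → the 2024 panel
(Panel A wins every proposal group but the 2024 panel wins overall — Panel A's proposals skew toward the low-rate translational research group.)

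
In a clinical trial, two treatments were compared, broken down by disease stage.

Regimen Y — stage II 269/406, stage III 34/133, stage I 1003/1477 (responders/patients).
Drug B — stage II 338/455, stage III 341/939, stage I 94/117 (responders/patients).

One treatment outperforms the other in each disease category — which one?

Drug B

Stage II: Regimen Y 269/406 = 66.3%, Drug B 338/455 = 74.3% → Drug B
Stage III: Regimen Y 34/133 = 25.6%, Drug B 341/939 = 36.3% → Drug B
Stage I: Regimen Y 1003/1477 = 67.9%, Drug B 94/117 = 80.3% → Drug B
Drug B has the higher rate in all 3 groups.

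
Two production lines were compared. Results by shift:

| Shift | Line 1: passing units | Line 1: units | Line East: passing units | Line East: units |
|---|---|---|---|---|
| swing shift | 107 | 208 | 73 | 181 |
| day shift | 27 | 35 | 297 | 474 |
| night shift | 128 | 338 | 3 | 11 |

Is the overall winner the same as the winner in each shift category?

No

Swing shift: Line 1 107/208 = 51.4%, Line East 73/181 = 40.3% → Line 1
Day shift: Line 1 27/35 = 77.1%, Line East 297/474 = 62.7% → Line 1
Night shift: Line 1 128/338 = 37.9%, Line East 3/11 = 27.3% → Line 1
Overall: Line 1 262/581 = 45.1%, Line East 373/666 = 56.0% → Line East
Line 1 wins each shift group but Line East wins overall — the comparison reverses. Line 1's units skew toward night shift, which has a lower base rate.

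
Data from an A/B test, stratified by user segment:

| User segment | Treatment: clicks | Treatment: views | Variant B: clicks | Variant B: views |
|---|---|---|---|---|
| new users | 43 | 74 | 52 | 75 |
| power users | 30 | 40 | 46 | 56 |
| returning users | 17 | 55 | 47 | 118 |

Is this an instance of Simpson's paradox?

New users: Treatment 43/74 = 58.1%, Variant B 52/75 = 69.3% → Variant B
Power users: Treatment 30/40 = 75.0%, Variant B 46/56 = 82.1% → Variant B
Returning users: Treatment 17/55 = 30.9%, Variant B 47/118 = 39.8% → Variant B
Overall: Treatment 90/169 = 53.3%, Variant B 145/249 = 58.2% → Variant B
Variant B wins overall and in every user group — no reversal.

No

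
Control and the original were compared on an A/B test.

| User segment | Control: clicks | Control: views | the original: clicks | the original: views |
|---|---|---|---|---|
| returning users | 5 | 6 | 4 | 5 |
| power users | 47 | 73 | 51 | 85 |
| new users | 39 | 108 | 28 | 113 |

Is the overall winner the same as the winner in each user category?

Returning users: Control 5/6 = 83.3%, the original 4/5 = 80.0% → Control
Power users: Control 47/73 = 64.4%, the original 51/85 = 60.0% → Control
New users: Control 39/108 = 36.1%, the original 28/113 = 24.8% → Control
Overall: Control 91/187 = 48.7%, the original 83/203 = 40.9% → Control
Control wins overall and in every user group — no reversal.

Yes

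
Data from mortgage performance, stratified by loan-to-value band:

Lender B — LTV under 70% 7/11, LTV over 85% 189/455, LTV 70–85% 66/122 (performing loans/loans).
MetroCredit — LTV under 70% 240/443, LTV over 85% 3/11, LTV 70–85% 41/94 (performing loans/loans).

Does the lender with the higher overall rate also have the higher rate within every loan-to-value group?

No

LTV under 70%: Lender B 7/11 = 63.6%, MetroCredit 240/443 = 54.2% → Lender B
LTV over 85%: Lender B 189/455 = 41.5%, MetroCredit 3/11 = 27.3% → Lender B
LTV 70–85%: Lender B 66/122 = 54.1%, MetroCredit 41/94 = 43.6% → Lender B
Overall: Lender B 262/588 = 44.6%, MetroCredit 284/548 = 51.8% → MetroCredit
Lender B wins each loan-to-value group but MetroCredit wins overall — the comparison reverses. Lender B's loans skew toward LTV over 85%, which has a lower base rate.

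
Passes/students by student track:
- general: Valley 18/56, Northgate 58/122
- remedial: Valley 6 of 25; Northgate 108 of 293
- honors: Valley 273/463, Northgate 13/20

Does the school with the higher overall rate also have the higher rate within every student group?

No

General: Valley 18/56 = 32.1%, Northgate 58/122 = 47.5% → Northgate
Remedial: Valley 6/25 = 24.0%, Northgate 108/293 = 36.9% → Northgate
Honors: Valley 273/463 = 59.0%, Northgate 13/20 = 65.0% → Northgate
Overall: Valley 297/544 = 54.6%, Northgate 179/435 = 41.1% → Valley
Northgate wins each student group but Valley wins overall — the comparison reverses. Northgate's students skew toward remedial, which has a lower base rate.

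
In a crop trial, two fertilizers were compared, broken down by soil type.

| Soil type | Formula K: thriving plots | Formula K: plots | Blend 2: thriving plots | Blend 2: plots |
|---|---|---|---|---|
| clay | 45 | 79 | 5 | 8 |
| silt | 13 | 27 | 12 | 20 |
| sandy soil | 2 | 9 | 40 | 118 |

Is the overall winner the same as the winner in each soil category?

No

Clay: Formula K 45/79 = 57.0%, Blend 2 5/8 = 62.5% → Blend 2
Silt: Formula K 13/27 = 48.1%, Blend 2 12/20 = 60.0% → Blend 2
Sandy soil: Formula K 2/9 = 22.2%, Blend 2 40/118 = 33.9% → Blend 2
Overall: Formula K 60/115 = 52.2%, Blend 2 57/146 = 39.0% → Formula K
Blend 2 wins each soil group but Formula K wins overall — the comparison reverses. Blend 2's plots skew toward sandy soil, which has a lower base rate.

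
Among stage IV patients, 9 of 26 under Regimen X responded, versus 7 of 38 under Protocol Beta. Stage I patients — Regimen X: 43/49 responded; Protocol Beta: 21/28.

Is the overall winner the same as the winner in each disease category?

Yes

Stage IV: Regimen X 9/26 = 34.6%, Protocol Beta 7/38 = 18.4% → Regimen X
Stage I: Regimen X 43/49 = 87.8%, Protocol Beta 21/28 = 75.0% → Regimen X
Overall: Regimen X 52/75 = 69.3%, Protocol Beta 28/66 = 42.4% → Regimen X
Regimen X wins overall and in every disease group — no reversal.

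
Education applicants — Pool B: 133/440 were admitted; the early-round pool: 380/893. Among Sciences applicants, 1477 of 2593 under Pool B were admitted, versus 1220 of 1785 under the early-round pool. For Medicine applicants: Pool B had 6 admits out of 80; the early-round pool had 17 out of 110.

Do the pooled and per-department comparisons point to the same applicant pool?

Yes

Education: Pool B 133/440 = 30.2%, the early-round pool 380/893 = 42.6% → the early-round pool
Sciences: Pool B 1477/2593 = 57.0%, the early-round pool 1220/1785 = 68.3% → the early-round pool
Medicine: Pool B 6/80 = 7.5%, the early-round pool 17/110 = 15.5% → the early-round pool
Overall: Pool B 1616/3113 = 51.9%, the early-round pool 1617/2788 = 58.0% → the early-round pool
The early-round pool wins overall and in every department group — no reversal.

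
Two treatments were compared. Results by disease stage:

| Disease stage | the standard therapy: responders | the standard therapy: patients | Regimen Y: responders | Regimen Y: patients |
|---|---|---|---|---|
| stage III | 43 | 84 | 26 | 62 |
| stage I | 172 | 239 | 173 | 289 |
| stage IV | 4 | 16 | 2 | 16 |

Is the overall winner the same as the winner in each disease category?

Yes

Stage III: the standard therapy 43/84 = 51.2%, Regimen Y 26/62 = 41.9% → the standard therapy
Stage I: the standard therapy 172/239 = 72.0%, Regimen Y 173/289 = 59.9% → the standard therapy
Stage IV: the standard therapy 4/16 = 25.0%, Regimen Y 2/16 = 12.5% → the standard therapy
Overall: the standard therapy 219/339 = 64.6%, Regimen Y 201/367 = 54.8% → the standard therapy
The standard therapy wins overall and in every disease group — no reversal.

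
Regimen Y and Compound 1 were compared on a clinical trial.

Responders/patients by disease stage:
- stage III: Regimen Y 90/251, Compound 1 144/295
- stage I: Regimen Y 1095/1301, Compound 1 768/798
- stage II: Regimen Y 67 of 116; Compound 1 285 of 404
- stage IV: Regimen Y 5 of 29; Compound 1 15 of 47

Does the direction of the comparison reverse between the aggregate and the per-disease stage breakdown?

No

Stage III: Regimen Y 90/251 = 35.9%, Compound 1 144/295 = 48.8% → Compound 1
Stage I: Regimen Y 1095/1301 = 84.2%, Compound 1 768/798 = 96.2% → Compound 1
Stage II: Regimen Y 67/116 = 57.8%, Compound 1 285/404 = 70.5% → Compound 1
Stage IV: Regimen Y 5/29 = 17.2%, Compound 1 15/47 = 31.9% → Compound 1
Overall: Regimen Y 1257/1697 = 74.1%, Compound 1 1212/1544 = 78.5% → Compound 1
Compound 1 wins overall and in every disease group — no reversal.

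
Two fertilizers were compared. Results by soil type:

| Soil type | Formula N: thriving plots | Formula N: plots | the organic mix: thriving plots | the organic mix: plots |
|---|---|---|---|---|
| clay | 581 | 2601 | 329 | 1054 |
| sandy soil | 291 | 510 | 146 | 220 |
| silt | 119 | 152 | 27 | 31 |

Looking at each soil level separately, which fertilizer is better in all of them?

Clay: Formula N 581/2601 = 22.3%, the organic mix 329/1054 = 31.2% → the organic mix
Sandy soil: Formula N 291/510 = 57.1%, the organic mix 146/220 = 66.4% → the organic mix
Silt: Formula N 119/152 = 78.3%, the organic mix 27/31 = 87.1% → the organic mix
The organic mix has the higher rate in all 3 groups.

the organic mix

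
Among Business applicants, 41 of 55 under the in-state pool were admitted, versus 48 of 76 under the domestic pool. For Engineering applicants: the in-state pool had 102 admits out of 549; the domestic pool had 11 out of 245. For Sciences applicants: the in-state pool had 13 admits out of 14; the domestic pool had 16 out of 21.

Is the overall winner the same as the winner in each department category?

Business: the in-state pool 41/55 = 74.5%, the domestic pool 48/76 = 63.2% → the in-state pool
Engineering: the in-state pool 102/549 = 18.6%, the domestic pool 11/245 = 4.5% → the in-state pool
Sciences: the in-state pool 13/14 = 92.9%, the domestic pool 16/21 = 76.2% → the in-state pool
Overall: the in-state pool 156/618 = 25.2%, the domestic pool 75/342 = 21.9% → the in-state pool
The in-state pool wins overall and in every department group — no reversal.

Yes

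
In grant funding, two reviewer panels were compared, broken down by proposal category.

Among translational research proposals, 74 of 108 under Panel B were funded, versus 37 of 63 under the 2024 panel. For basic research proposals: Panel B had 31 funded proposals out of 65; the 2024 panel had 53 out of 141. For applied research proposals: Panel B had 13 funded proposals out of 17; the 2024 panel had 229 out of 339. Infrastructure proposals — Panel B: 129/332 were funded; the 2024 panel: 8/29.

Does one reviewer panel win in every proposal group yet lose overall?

Yes

Translational research: Panel B 74/108 = 68.5%, the 2024 panel 37/63 = 58.7% → Panel B
Basic research: Panel B 31/65 = 47.7%, the 2024 panel 53/141 = 37.6% → Panel B
Applied research: Panel B 13/17 = 76.5%, the 2024 panel 229/339 = 67.6% → Panel B
Infrastructure: Panel B 129/332 = 38.9%, the 2024 panel 8/29 = 27.6% → Panel B
Overall: Panel B 247/522 = 47.3%, the 2024 panel 327/572 = 57.2% → the 2024 panel
Panel B wins each proposal group but the 2024 panel wins overall — the comparison reverses. Panel B's proposals skew toward infrastructure, which has a lower base rate.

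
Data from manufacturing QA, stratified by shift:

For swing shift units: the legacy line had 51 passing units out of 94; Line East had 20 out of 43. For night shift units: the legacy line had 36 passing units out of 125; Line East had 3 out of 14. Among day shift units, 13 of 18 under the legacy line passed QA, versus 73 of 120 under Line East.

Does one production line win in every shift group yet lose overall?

Yes

Swing shift: the legacy line 51/94 = 54.3%, Line East 20/43 = 46.5% → the legacy line
Night shift: the legacy line 36/125 = 28.8%, Line East 3/14 = 21.4% → the legacy line
Day shift: the legacy line 13/18 = 72.2%, Line East 73/120 = 60.8% → the legacy line
Overall: the legacy line 100/237 = 42.2%, Line East 96/177 = 54.2% → Line East
The legacy line wins each shift group but Line East wins overall — the comparison reverses. The legacy line's units skew toward night shift, which has a lower base rate.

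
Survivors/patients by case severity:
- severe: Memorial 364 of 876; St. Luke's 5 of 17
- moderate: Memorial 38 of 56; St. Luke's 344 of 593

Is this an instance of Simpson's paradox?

Yes

Severe: Memorial 364/876 = 41.6%, St. Luke's 5/17 = 29.4% → Memorial
Moderate: Memorial 38/56 = 67.9%, St. Luke's 344/593 = 58.0% → Memorial
Overall: Memorial 402/932 = 43.1%, St. Luke's 349/610 = 57.2% → St. Luke's
Memorial wins each case group but St. Luke's wins overall — the comparison reverses. Memorial's patients skew toward severe, which has a lower base rate.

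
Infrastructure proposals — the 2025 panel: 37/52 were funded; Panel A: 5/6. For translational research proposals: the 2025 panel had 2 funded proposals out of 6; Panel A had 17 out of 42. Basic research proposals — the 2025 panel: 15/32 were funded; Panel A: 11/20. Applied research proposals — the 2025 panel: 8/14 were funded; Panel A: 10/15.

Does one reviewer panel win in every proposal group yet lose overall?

Infrastructure: the 2025 panel 37/52 = 71.2%, Panel A 5/6 = 83.3% → Panel A
Translational research: the 2025 panel 2/6 = 33.3%, Panel A 17/42 = 40.5% → Panel A
Basic research: the 2025 panel 15/32 = 46.9%, Panel A 11/20 = 55.0% → Panel A
Applied research: the 2025 panel 8/14 = 57.1%, Panel A 10/15 = 66.7% → Panel A
Overall: the 2025 panel 62/104 = 59.6%, Panel A 43/83 = 51.8% → the 2025 panel
Panel A wins each proposal group but the 2025 panel wins overall — the comparison reverses. Panel A's proposals skew toward translational research, which has a lower base rate.

Yes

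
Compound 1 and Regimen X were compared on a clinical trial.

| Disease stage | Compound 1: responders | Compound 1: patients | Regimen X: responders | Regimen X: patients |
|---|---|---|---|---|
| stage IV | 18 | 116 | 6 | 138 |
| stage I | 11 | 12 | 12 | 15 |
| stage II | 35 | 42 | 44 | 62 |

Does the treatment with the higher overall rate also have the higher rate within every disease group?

Yes

Stage IV: Compound 1 18/116 = 15.5%, Regimen X 6/138 = 4.3% → Compound 1
Stage I: Compound 1 11/12 = 91.7%, Regimen X 12/15 = 80.0% → Compound 1
Stage II: Compound 1 35/42 = 83.3%, Regimen X 44/62 = 71.0% → Compound 1
Overall: Compound 1 64/170 = 37.6%, Regimen X 62/215 = 28.8% → Compound 1
Compound 1 wins overall and in every disease group — no reversal.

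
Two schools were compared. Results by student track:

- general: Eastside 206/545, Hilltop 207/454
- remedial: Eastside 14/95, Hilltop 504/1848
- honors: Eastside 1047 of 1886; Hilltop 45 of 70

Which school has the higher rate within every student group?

General: Eastside 206/545 = 37.8%, Hilltop 207/454 = 45.6% → Hilltop
Remedial: Eastside 14/95 = 14.7%, Hilltop 504/1848 = 27.3% → Hilltop
Honors: Eastside 1047/1886 = 55.5%, Hilltop 45/70 = 64.3% → Hilltop
Hilltop has the higher rate in all 3 groups.

Hilltop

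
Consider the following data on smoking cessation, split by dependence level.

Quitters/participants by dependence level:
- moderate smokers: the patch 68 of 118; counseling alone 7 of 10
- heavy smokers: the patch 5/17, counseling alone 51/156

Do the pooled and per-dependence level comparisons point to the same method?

Moderate smokers: the patch 68/118 = 57.6%, counseling alone 7/10 = 70.0% → counseling alone
Heavy smokers: the patch 5/17 = 29.4%, counseling alone 51/156 = 32.7% → counseling alone
Overall: the patch 73/135 = 54.1%, counseling alone 58/166 = 34.9% → the patch
Counseling alone wins each dependence group but the patch wins overall — the comparison reverses. Counseling alone's participants skew toward heavy smokers, which has a lower base rate.

No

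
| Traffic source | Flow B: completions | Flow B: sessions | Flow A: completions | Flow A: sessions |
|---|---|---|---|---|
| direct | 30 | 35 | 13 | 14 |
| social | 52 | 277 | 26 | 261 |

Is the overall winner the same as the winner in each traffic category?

Direct: Flow B 30/35 = 85.7%, Flow A 13/14 = 92.9% → Flow A
Social: Flow B 52/277 = 18.8%, Flow A 26/261 = 10.0% → Flow B
Overall: Flow B 82/312 = 26.3%, Flow A 39/275 = 14.2% → Flow B
Neither sweeps: Flow B wins 1 of 2 groups, Flow A wins 1. Flow B wins overall but not every group — no Simpson reversal.

No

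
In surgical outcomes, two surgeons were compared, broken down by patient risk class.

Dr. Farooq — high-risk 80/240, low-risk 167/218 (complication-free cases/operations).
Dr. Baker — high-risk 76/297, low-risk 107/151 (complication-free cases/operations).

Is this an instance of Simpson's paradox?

High-risk: Dr. Farooq 80/240 = 33.3%, Dr. Baker 76/297 = 25.6% → Dr. Farooq
Low-risk: Dr. Farooq 167/218 = 76.6%, Dr. Baker 107/151 = 70.9% → Dr. Farooq
Overall: Dr. Farooq 247/458 = 53.9%, Dr. Baker 183/448 = 40.8% → Dr. Farooq
Dr. Farooq wins overall and in every patient risk group — no reversal.

No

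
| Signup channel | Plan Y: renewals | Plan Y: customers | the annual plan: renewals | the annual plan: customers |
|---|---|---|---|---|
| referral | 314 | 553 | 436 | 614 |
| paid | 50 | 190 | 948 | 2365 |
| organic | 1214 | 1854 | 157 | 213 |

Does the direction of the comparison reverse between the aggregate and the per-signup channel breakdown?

Referral: Plan Y 314/553 = 56.8%, the annual plan 436/614 = 71.0% → the annual plan
Paid: Plan Y 50/190 = 26.3%, the annual plan 948/2365 = 40.1% → the annual plan
Organic: Plan Y 1214/1854 = 65.5%, the annual plan 157/213 = 73.7% → the annual plan
Overall: Plan Y 1578/2597 = 60.8%, the annual plan 1541/3192 = 48.3% → Plan Y
The annual plan wins each signup group but Plan Y wins overall — the comparison reverses. The annual plan's customers skew toward paid, which has a lower base rate.

Yes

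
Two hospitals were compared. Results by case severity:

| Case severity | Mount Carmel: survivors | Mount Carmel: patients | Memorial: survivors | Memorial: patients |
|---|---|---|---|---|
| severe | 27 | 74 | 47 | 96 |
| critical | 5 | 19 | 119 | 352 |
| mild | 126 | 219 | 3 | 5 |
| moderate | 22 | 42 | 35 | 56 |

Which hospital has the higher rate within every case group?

Severe: Mount Carmel 27/74 = 36.5%, Memorial 47/96 = 49.0% → Memorial
Critical: Mount Carmel 5/19 = 26.3%, Memorial 119/352 = 33.8% → Memorial
Mild: Mount Carmel 126/219 = 57.5%, Memorial 3/5 = 60.0% → Memorial
Moderate: Mount Carmel 22/42 = 52.4%, Memorial 35/56 = 62.5% → Memorial
Memorial has the higher rate in all 4 groups.

Memorial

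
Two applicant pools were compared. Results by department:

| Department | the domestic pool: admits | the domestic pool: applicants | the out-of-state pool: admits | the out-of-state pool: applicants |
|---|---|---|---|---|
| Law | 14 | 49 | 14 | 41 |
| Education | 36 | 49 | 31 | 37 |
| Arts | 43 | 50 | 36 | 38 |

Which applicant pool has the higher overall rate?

Law: the domestic pool 14/49 = 28.6%, the out-of-state pool 14/41 = 34.1% → the out-of-state pool
Education: the domestic pool 36/49 = 73.5%, the out-of-state pool 31/37 = 83.8% → the out-of-state pool
Arts: the domestic pool 43/50 = 86.0%, the out-of-state pool 36/38 = 94.7% → the out-of-state pool
Overall: the domestic pool 93/148 = 62.8%, the out-of-state pool 81/116 = 69.8% → the out-of-state pool

the out-of-state pool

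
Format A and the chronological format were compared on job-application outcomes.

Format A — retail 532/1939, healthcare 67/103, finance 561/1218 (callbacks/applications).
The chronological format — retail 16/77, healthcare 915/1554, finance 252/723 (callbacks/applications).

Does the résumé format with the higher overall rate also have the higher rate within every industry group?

No

Retail: Format A 532/1939 = 27.4%, the chronological format 16/77 = 20.8% → Format A
Healthcare: Format A 67/103 = 65.0%, the chronological format 915/1554 = 58.9% → Format A
Finance: Format A 561/1218 = 46.1%, the chronological format 252/723 = 34.9% → Format A
Overall: Format A 1160/3260 = 35.6%, the chronological format 1183/2354 = 50.3% → the chronological format
Format A wins each industry group but the chronological format wins overall — the comparison reverses. Format A's applications skew toward retail, which has a lower base rate.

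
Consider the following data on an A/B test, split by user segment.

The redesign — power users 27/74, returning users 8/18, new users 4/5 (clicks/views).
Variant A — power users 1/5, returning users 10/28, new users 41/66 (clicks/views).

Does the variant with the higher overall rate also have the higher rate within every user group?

Power users: the redesign 27/74 = 36.5%, Variant A 1/5 = 20.0% → the redesign
Returning users: the redesign 8/18 = 44.4%, Variant A 10/28 = 35.7% → the redesign
New users: the redesign 4/5 = 80.0%, Variant A 41/66 = 62.1% → the redesign
Overall: the redesign 39/97 = 40.2%, Variant A 52/99 = 52.5% → Variant A
The redesign wins each user group but Variant A wins overall — the comparison reverses. The redesign's views skew toward power users, which has a lower base rate.

No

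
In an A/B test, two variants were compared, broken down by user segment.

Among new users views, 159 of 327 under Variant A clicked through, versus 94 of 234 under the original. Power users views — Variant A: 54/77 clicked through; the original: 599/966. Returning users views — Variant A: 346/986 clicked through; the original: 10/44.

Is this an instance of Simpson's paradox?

New users: Variant A 159/327 = 48.6%, the original 94/234 = 40.2% → Variant A
Power users: Variant A 54/77 = 70.1%, the original 599/966 = 62.0% → Variant A
Returning users: Variant A 346/986 = 35.1%, the original 10/44 = 22.7% → Variant A
Overall: Variant A 559/1390 = 40.2%, the original 703/1244 = 56.5% → the original
Variant A wins each user group but the original wins overall — the comparison reverses. Variant A's views skew toward returning users, which has a lower base rate.

Yes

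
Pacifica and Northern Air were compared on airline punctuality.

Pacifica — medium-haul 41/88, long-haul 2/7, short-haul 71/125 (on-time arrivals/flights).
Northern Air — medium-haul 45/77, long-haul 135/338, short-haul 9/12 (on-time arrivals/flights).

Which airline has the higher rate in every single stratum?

Northern Air

Medium-haul: Pacifica 41/88 = 46.6%, Northern Air 45/77 = 58.4% → Northern Air
Long-haul: Pacifica 2/7 = 28.6%, Northern Air 135/338 = 39.9% → Northern Air
Short-haul: Pacifica 71/125 = 56.8%, Northern Air 9/12 = 75.0% → Northern Air
Northern Air has the higher rate in all 3 groups.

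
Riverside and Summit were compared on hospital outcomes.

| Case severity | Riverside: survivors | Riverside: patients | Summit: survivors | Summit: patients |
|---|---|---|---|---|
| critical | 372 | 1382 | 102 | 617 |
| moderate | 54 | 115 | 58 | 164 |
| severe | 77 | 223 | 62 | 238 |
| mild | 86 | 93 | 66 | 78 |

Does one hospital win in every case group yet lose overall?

Critical: Riverside 372/1382 = 26.9%, Summit 102/617 = 16.5% → Riverside
Moderate: Riverside 54/115 = 47.0%, Summit 58/164 = 35.4% → Riverside
Severe: Riverside 77/223 = 34.5%, Summit 62/238 = 26.1% → Riverside
Mild: Riverside 86/93 = 92.5%, Summit 66/78 = 84.6% → Riverside
Overall: Riverside 589/1813 = 32.5%, Summit 288/1097 = 26.3% → Riverside
Riverside wins overall and in every case group — no reversal.

No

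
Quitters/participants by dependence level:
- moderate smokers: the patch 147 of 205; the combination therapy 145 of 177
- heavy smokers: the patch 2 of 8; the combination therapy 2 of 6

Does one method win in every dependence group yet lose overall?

No

Moderate smokers: the patch 147/205 = 71.7%, the combination therapy 145/177 = 81.9% → the combination therapy
Heavy smokers: the patch 2/8 = 25.0%, the combination therapy 2/6 = 33.3% → the combination therapy
Overall: the patch 149/213 = 70.0%, the combination therapy 147/183 = 80.3% → the combination therapy
The combination therapy wins overall and in every dependence group — no reversal.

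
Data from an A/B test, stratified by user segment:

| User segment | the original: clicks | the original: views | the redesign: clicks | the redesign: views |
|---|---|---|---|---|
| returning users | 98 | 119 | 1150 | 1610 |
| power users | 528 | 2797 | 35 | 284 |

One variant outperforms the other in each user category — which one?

the original

Returning users: the original 98/119 = 82.4%, the redesign 1150/1610 = 71.4% → the original
Power users: the original 528/2797 = 18.9%, the redesign 35/284 = 12.3% → the original
The original has the higher rate in both groups.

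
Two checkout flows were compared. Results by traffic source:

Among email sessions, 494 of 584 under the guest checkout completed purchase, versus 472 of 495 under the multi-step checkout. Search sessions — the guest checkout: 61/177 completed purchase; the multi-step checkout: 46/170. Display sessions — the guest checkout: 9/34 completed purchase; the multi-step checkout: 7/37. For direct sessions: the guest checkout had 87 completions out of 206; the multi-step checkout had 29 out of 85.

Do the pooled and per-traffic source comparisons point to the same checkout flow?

Email: the guest checkout 494/584 = 84.6%, the multi-step checkout 472/495 = 95.4% → the multi-step checkout
Search: the guest checkout 61/177 = 34.5%, the multi-step checkout 46/170 = 27.1% → the guest checkout
Display: the guest checkout 9/34 = 26.5%, the multi-step checkout 7/37 = 18.9% → the guest checkout
Direct: the guest checkout 87/206 = 42.2%, the multi-step checkout 29/85 = 34.1% → the guest checkout
Overall: the guest checkout 651/1001 = 65.0%, the multi-step checkout 554/787 = 70.4% → the multi-step checkout
Neither sweeps: the guest checkout wins 3 of 4 groups, the multi-step checkout wins 1. The multi-step checkout wins overall but not every group — no Simpson reversal.

No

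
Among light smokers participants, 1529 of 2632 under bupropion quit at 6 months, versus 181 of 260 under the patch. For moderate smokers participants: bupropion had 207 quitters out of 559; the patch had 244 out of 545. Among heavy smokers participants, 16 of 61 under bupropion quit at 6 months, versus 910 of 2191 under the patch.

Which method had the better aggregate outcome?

bupropion

Light smokers: bupropion 1529/2632 = 58.1%, the patch 181/260 = 69.6% → the patch
Moderate smokers: bupropion 207/559 = 37.0%, the patch 244/545 = 44.8% → the patch
Heavy smokers: bupropion 16/61 = 26.2%, the patch 910/2191 = 41.5% → the patch
Overall: bupropion 1752/3252 = 53.9%, the patch 1335/2996 = 44.6% → bupropion
(The patch wins every dependence group but bupropion wins overall — the patch's participants skew toward the low-rate heavy smokers group.)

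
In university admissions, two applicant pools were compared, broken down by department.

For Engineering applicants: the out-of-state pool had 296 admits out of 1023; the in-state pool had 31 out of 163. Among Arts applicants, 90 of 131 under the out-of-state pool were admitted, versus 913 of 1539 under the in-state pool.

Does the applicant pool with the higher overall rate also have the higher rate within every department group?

No

Engineering: the out-of-state pool 296/1023 = 28.9%, the in-state pool 31/163 = 19.0% → the out-of-state pool
Arts: the out-of-state pool 90/131 = 68.7%, the in-state pool 913/1539 = 59.3% → the out-of-state pool
Overall: the out-of-state pool 386/1154 = 33.4%, the in-state pool 944/1702 = 55.5% → the in-state pool
The out-of-state pool wins each department group but the in-state pool wins overall — the comparison reverses. The out-of-state pool's applicants skew toward Engineering, which has a lower base rate.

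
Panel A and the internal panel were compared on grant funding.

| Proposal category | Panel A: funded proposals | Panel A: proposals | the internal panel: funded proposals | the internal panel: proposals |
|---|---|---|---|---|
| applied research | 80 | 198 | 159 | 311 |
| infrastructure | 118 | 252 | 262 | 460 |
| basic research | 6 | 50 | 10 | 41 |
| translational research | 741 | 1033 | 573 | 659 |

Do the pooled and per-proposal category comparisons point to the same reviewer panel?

Applied research: Panel A 80/198 = 40.4%, the internal panel 159/311 = 51.1% → the internal panel
Infrastructure: Panel A 118/252 = 46.8%, the internal panel 262/460 = 57.0% → the internal panel
Basic research: Panel A 6/50 = 12.0%, the internal panel 10/41 = 24.4% → the internal panel
Translational research: Panel A 741/1033 = 71.7%, the internal panel 573/659 = 86.9% → the internal panel
Overall: Panel A 945/1533 = 61.6%, the internal panel 1004/1471 = 68.3% → the internal panel
The internal panel wins overall and in every proposal group — no reversal.

Yes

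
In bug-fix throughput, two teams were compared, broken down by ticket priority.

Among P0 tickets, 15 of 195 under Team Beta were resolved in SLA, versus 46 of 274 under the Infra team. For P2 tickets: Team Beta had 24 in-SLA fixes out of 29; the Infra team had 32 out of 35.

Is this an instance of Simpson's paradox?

No

P0: Team Beta 15/195 = 7.7%, the Infra team 46/274 = 16.8% → the Infra team
P2: Team Beta 24/29 = 82.8%, the Infra team 32/35 = 91.4% → the Infra team
Overall: Team Beta 39/224 = 17.4%, the Infra team 78/309 = 25.2% → the Infra team
The Infra team wins overall and in every ticket group — no reversal.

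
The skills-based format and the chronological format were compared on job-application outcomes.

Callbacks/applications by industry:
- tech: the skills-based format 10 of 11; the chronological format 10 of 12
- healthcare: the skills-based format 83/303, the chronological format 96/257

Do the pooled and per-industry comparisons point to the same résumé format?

Tech: the skills-based format 10/11 = 90.9%, the chronological format 10/12 = 83.3% → the skills-based format
Healthcare: the skills-based format 83/303 = 27.4%, the chronological format 96/257 = 37.4% → the chronological format
Overall: the skills-based format 93/314 = 29.6%, the chronological format 106/269 = 39.4% → the chronological format
Neither sweeps: the skills-based format wins 1 of 2 groups, the chronological format wins 1. The chronological format wins overall but not every group — no Simpson reversal.

No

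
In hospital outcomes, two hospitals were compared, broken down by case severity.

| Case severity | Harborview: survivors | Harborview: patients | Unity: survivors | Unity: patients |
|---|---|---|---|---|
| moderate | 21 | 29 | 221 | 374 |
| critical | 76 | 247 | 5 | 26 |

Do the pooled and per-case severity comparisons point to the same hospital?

Moderate: Harborview 21/29 = 72.4%, Unity 221/374 = 59.1% → Harborview
Critical: Harborview 76/247 = 30.8%, Unity 5/26 = 19.2% → Harborview
Overall: Harborview 97/276 = 35.1%, Unity 226/400 = 56.5% → Unity
Harborview wins each case group but Unity wins overall — the comparison reverses. Harborview's patients skew toward critical, which has a lower base rate.

No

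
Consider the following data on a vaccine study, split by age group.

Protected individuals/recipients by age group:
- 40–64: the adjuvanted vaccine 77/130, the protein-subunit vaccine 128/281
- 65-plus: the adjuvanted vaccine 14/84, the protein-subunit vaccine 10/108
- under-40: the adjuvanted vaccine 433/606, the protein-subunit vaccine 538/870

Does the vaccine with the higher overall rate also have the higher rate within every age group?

Yes

40–64: the adjuvanted vaccine 77/130 = 59.2%, the protein-subunit vaccine 128/281 = 45.6% → the adjuvanted vaccine
65-plus: the adjuvanted vaccine 14/84 = 16.7%, the protein-subunit vaccine 10/108 = 9.3% → the adjuvanted vaccine
Under-40: the adjuvanted vaccine 433/606 = 71.5%, the protein-subunit vaccine 538/870 = 61.8% → the adjuvanted vaccine
Overall: the adjuvanted vaccine 524/820 = 63.9%, the protein-subunit vaccine 676/1259 = 53.7% → the adjuvanted vaccine
The adjuvanted vaccine wins overall and in every age group — no reversal.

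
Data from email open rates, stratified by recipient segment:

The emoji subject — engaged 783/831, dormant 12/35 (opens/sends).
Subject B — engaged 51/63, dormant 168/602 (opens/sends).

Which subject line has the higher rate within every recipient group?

Engaged: the emoji subject 783/831 = 94.2%, Subject B 51/63 = 81.0% → the emoji subject
Dormant: the emoji subject 12/35 = 34.3%, Subject B 168/602 = 27.9% → the emoji subject
The emoji subject has the higher rate in both groups.

the emoji subject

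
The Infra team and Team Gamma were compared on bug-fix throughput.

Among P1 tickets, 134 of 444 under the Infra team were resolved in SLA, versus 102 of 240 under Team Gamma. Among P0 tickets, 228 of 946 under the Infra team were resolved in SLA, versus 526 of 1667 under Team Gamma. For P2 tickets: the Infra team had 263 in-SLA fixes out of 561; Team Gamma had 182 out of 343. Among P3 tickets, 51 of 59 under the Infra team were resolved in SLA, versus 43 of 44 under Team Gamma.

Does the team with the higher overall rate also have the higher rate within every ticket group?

P1: the Infra team 134/444 = 30.2%, Team Gamma 102/240 = 42.5% → Team Gamma
P0: the Infra team 228/946 = 24.1%, Team Gamma 526/1667 = 31.6% → Team Gamma
P2: the Infra team 263/561 = 46.9%, Team Gamma 182/343 = 53.1% → Team Gamma
P3: the Infra team 51/59 = 86.4%, Team Gamma 43/44 = 97.7% → Team Gamma
Overall: the Infra team 676/2010 = 33.6%, Team Gamma 853/2294 = 37.2% → Team Gamma
Team Gamma wins overall and in every ticket group — no reversal.

Yes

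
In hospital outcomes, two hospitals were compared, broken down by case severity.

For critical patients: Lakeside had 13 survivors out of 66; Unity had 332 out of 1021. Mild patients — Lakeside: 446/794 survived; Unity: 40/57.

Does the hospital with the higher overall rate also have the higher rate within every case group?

Critical: Lakeside 13/66 = 19.7%, Unity 332/1021 = 32.5% → Unity
Mild: Lakeside 446/794 = 56.2%, Unity 40/57 = 70.2% → Unity
Overall: Lakeside 459/860 = 53.4%, Unity 372/1078 = 34.5% → Lakeside
Unity wins each case group but Lakeside wins overall — the comparison reverses. Unity's patients skew toward critical, which has a lower base rate.

No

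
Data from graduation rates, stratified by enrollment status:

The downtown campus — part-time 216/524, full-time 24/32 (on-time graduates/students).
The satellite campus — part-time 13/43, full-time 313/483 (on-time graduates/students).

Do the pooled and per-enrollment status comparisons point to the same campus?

No

Part-time: the downtown campus 216/524 = 41.2%, the satellite campus 13/43 = 30.2% → the downtown campus
Full-time: the downtown campus 24/32 = 75.0%, the satellite campus 313/483 = 64.8% → the downtown campus
Overall: the downtown campus 240/556 = 43.2%, the satellite campus 326/526 = 62.0% → the satellite campus
The downtown campus wins each enrollment group but the satellite campus wins overall — the comparison reverses. The downtown campus's students skew toward part-time, which has a lower base rate.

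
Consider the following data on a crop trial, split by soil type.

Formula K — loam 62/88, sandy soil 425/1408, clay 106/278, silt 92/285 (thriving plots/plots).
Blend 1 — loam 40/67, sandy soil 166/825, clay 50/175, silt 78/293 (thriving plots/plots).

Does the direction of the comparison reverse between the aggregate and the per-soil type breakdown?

Loam: Formula K 62/88 = 70.5%, Blend 1 40/67 = 59.7% → Formula K
Sandy soil: Formula K 425/1408 = 30.2%, Blend 1 166/825 = 20.1% → Formula K
Clay: Formula K 106/278 = 38.1%, Blend 1 50/175 = 28.6% → Formula K
Silt: Formula K 92/285 = 32.3%, Blend 1 78/293 = 26.6% → Formula K
Overall: Formula K 685/2059 = 33.3%, Blend 1 334/1360 = 24.6% → Formula K
Formula K wins overall and in every soil group — no reversal.

No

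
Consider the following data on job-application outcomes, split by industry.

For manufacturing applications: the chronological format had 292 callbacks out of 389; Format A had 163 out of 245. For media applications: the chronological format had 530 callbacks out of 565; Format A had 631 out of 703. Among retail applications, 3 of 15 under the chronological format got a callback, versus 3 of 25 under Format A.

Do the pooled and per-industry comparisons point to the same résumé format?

Manufacturing: the chronological format 292/389 = 75.1%, Format A 163/245 = 66.5% → the chronological format
Media: the chronological format 530/565 = 93.8%, Format A 631/703 = 89.8% → the chronological format
Retail: the chronological format 3/15 = 20.0%, Format A 3/25 = 12.0% → the chronological format
Overall: the chronological format 825/969 = 85.1%, Format A 797/973 = 81.9% → the chronological format
The chronological format wins overall and in every industry group — no reversal.

Yes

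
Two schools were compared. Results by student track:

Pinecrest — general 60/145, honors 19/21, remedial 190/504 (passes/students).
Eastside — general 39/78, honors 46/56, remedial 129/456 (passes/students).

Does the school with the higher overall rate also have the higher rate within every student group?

No

General: Pinecrest 60/145 = 41.4%, Eastside 39/78 = 50.0% → Eastside
Honors: Pinecrest 19/21 = 90.5%, Eastside 46/56 = 82.1% → Pinecrest
Remedial: Pinecrest 190/504 = 37.7%, Eastside 129/456 = 28.3% → Pinecrest
Overall: Pinecrest 269/670 = 40.1%, Eastside 214/590 = 36.3% → Pinecrest
Neither sweeps: Pinecrest wins 2 of 3 groups, Eastside wins 1. Pinecrest wins overall but not every group — no Simpson reversal.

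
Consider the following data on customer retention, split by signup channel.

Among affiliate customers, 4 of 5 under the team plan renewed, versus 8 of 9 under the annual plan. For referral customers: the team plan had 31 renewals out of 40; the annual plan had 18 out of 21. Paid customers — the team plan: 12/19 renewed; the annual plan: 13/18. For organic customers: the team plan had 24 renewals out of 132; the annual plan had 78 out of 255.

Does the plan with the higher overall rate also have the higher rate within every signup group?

Affiliate: the team plan 4/5 = 80.0%, the annual plan 8/9 = 88.9% → the annual plan
Referral: the team plan 31/40 = 77.5%, the annual plan 18/21 = 85.7% → the annual plan
Paid: the team plan 12/19 = 63.2%, the annual plan 13/18 = 72.2% → the annual plan
Organic: the team plan 24/132 = 18.2%, the annual plan 78/255 = 30.6% → the annual plan
Overall: the team plan 71/196 = 36.2%, the annual plan 117/303 = 38.6% → the annual plan
The annual plan wins overall and in every signup group — no reversal.

Yes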